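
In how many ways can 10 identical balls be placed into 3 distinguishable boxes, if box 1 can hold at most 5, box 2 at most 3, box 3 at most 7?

By stars and bars, unrestricted non-negative solutions to x_1+…+x_3 = 10 number C(10+2,2) = 66.
Subtract solutions that violate a single cap (substitute x_i' = x_i − (cap_i+1)): x_1 ≥ 6 gives C(6,2) = 15; x_2 ≥ 4 gives C(8,2) = 28; x_3 ≥ 8 gives C(4,2) = 6. Together 49.
Add back pairs where two caps are both exceeded: 1 + 0 + 0 = 1.
By inclusion–exclusion the count is 66 − 49 + 1 = 18.

18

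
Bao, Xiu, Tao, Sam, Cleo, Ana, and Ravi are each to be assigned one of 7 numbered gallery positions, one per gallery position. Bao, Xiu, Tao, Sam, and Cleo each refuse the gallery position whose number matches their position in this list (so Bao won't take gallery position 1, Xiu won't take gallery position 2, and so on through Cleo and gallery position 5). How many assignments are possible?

2428

Let Aᵢ (for 1 ≤ i ≤ 5) be the placements that put person i in their forbidden gallery position. Any j of these fix j positions, leaving (7−j)! ways to fill the rest, and there are C(5,j) ways to pick which j.
By inclusion–exclusion, the number of valid placements is Σ_{j=0}^{5} (−1)^j C(5,j)·(7−j)!.
Computing: 5040 − 3600 + 1200 − 240 + 30 − 2 = 2428.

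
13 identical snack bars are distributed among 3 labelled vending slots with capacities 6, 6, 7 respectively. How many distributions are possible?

28

Ignoring the caps, the number of non-negative solutions to x_1+…+x_3 = 13 is C(15,2) = 105.
Subtract solutions that violate a single cap (substitute x_i' = x_i − (cap_i+1)): x_1 ≥ 7 gives C(8,2) = 28; x_2 ≥ 7 gives C(8,2) = 28; x_3 ≥ 8 gives C(7,2) = 21. Together 77.
No two caps can be exceeded simultaneously, so the pair terms are all 0.
By inclusion–exclusion the count is 105 − 77 + 0 = 28.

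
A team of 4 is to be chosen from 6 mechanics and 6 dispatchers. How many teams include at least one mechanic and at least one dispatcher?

465

Unrestricted: C(12,4) = 495 ways to pick any 4 of the 12.
Subtract selections that omit an entire group: no mechanics → C(6,4) = 15; no dispatchers → C(6,4) = 15.
Both groups omitted at once is impossible, so 495 − 30 = 465.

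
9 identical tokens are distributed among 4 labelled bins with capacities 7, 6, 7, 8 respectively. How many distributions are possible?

Ignoring the caps, the number of non-negative solutions to x_1+…+x_4 = 9 is C(12,3) = 220.
Subtract solutions that violate a single cap (substitute x_i' = x_i − (cap_i+1)): x_1 ≥ 8 gives C(4,3) = 4; x_2 ≥ 7 gives C(5,3) = 10; x_3 ≥ 8 gives C(4,3) = 4; x_4 ≥ 9 gives C(3,3) = 1. Together 19.
No two caps can be exceeded simultaneously, so the pair terms are all 0.
By inclusion–exclusion the count is 220 − 19 + 0 = 201.

201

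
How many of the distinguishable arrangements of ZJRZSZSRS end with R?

1120

With the last slot taken by R, it remains to arrange the other 8 letters (ZJZSZSRS).
Those 8 letters have S appearing 3 times and Z appearing 3 times, giving (8)!/(3!·3!) = 1120.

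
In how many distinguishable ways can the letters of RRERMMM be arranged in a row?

RRERMMM has 7 letters with M appearing 3 times and R appearing 3 times.
Dividing 7! = 5040 by 3!·3! = 36 for the repeated letters gives 140.

140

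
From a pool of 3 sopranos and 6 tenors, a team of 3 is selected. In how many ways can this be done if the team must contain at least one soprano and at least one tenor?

63

Total 3-person selections from all 9: C(9,3) = 84.
Selections missing a whole group: no sopranos → C(6,3) = 20; no tenors → C(3,3) = 1.
Both groups omitted at once is impossible, so 84 − 21 = 63.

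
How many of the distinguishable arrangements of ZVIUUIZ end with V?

90

Fix V in the last position and arrange the remaining 6 letters.
Those 6 letters have I appearing twice, U appearing twice, and Z appearing twice, giving (6)!/(2!·2!·2!) = 90.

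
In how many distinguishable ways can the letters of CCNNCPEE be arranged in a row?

1680

CCNNCPEE has 8 letters with C appearing 3 times, E appearing twice, and N appearing twice.
The number of distinct arrangements is 8!/(3!·2!·2!) = 40320/24 = 1680.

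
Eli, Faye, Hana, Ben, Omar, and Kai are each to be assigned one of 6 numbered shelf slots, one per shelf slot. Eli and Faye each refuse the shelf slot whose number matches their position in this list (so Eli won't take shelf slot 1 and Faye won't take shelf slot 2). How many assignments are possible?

504

Let Aᵢ (for i ∈ {1, 2}) be the placements that put person i in their forbidden shelf slot. Any j of these fix j positions, leaving (6−j)! ways to fill the rest, and there are C(2,j) ways to pick which j.
By inclusion–exclusion, the number of valid placements is Σ_{j=0}^{2} (−1)^j C(2,j)·(6−j)!.
Computing: 720 − 240 + 24 = 504.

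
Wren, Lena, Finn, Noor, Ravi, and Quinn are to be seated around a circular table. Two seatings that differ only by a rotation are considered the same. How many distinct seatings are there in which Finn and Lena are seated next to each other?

48

Treat {Finn, Lena} as one unit (2 internal orders) and seat the resulting 5 units around the table: (4)! circular arrangements.
So 2 × (4)! = 2 × 24 = 48.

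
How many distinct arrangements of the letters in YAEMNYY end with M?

120

With the last slot taken by M, it remains to arrange the other 6 letters (YAENYY).
Those 6 letters have Y appearing 3 times, giving (6)!/(3!) = 120.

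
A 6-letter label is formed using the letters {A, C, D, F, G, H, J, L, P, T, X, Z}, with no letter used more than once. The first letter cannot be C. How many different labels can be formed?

The first letter has 12−1 = 11 choices (anything except C).
The remaining 5 letters are filled from the other 11 symbols without repetition: 11 × 10 × 9 × 8 × 7 = 55440.
Total: 11 × 55440 = 609840.

609840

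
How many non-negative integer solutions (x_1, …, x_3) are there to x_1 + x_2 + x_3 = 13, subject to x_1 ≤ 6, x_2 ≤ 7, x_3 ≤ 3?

10

Without the upper bounds there are C(15,2) = 105 ways to split 13 among 3 variables.
Subtract solutions that violate a single cap (substitute x_i' = x_i − (cap_i+1)): x_1 ≥ 7 gives C(8,2) = 28; x_2 ≥ 8 gives C(7,2) = 21; x_3 ≥ 4 gives C(11,2) = 55. Together 104.
Add back pairs where two caps are both exceeded: 0 + 6 + 3 = 9.
By inclusion–exclusion the count is 105 − 104 + 9 = 10.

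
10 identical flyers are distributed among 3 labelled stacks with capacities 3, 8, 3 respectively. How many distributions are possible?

13

Ignoring the caps, the number of non-negative solutions to x_1+…+x_3 = 10 is C(12,2) = 66.
Subtract solutions that violate a single cap (substitute x_i' = x_i − (cap_i+1)): x_1 ≥ 4 gives C(8,2) = 28; x_2 ≥ 9 gives C(3,2) = 3; x_3 ≥ 4 gives C(8,2) = 28. Together 59.
Add back pairs where two caps are both exceeded: 0 + 6 + 0 = 6.
By inclusion–exclusion the count is 66 − 59 + 6 = 13.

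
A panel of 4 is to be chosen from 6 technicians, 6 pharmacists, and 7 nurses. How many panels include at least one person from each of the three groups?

2016

With no constraint there are C(19,4) = 3876 possible selections.
Selections missing a whole group: no technicians → C(13,4) = 715; no pharmacists → C(13,4) = 715; no nurses → C(12,4) = 495.
Add back selections omitting two groups (i.e. drawn from a single group): C(6,4) + C(6,4) + C(7,4) = 65.
By inclusion–exclusion: 3876 − 1925 + 65 = 2016.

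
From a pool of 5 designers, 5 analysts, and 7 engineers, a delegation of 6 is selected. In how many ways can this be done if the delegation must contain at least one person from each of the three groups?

Total 6-person selections from all 17: C(17,6) = 12376.
Selections missing a whole group: no designers → C(12,6) = 924; no analysts → C(12,6) = 924; no engineers → C(10,6) = 210.
Add back selections omitting two groups (i.e. drawn from a single group): C(5,6) + C(5,6) + C(7,6) = 7.
By inclusion–exclusion: 12376 − 2058 + 7 = 10325.

10325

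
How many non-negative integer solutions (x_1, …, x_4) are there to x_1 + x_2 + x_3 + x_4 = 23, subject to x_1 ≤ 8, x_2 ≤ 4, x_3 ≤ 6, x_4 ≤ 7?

10

Ignoring the caps, the number of non-negative solutions to x_1+…+x_4 = 23 is C(26,3) = 2600.
Subtract solutions that violate a single cap (substitute x_i' = x_i − (cap_i+1)): x_1 ≥ 9 gives C(17,3) = 680; x_2 ≥ 5 gives C(21,3) = 1330; x_3 ≥ 7 gives C(19,3) = 969; x_4 ≥ 8 gives C(18,3) = 816. Together 3795.
Add back pairs where two caps are both exceeded: 220 + 120 + 84 + 364 + 286 + 165 = 1239.
Subtract triples: 10 + 4 + 0 + 20 = 34.
By inclusion–exclusion the count is 2600 − 3795 + 1239 − 34 = 10.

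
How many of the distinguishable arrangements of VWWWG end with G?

With the last slot taken by G, it remains to arrange the other 4 letters (VWWW).
Those 4 letters have W appearing 3 times, giving (4)!/(3!) = 4.

4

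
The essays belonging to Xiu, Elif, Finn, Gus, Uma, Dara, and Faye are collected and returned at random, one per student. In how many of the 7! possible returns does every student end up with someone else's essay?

1854

Let Aᵢ be the assignments in which student i gets their own essay. We want the size of the complement of A₁∪…∪A_7.
By inclusion–exclusion this is Σ_{j=0}^{7} (−1)^j C(7,j)·(7−j)!.
Computing: 5040 − 5040 + 2520 − 840 + 210 − 42 + 7 − 1 = 1854.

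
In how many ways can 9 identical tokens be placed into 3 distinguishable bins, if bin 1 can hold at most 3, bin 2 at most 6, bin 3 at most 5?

Without the upper bounds there are C(11,2) = 55 ways to split 9 among 3 bins.
Subtract solutions that violate a single cap (substitute x_i' = x_i − (cap_i+1)): x_1 ≥ 4 gives C(7,2) = 21; x_2 ≥ 7 gives C(4,2) = 6; x_3 ≥ 6 gives C(5,2) = 10. Together 37.
No two caps can be exceeded simultaneously, so the pair terms are all 0.
By inclusion–exclusion the count is 55 − 37 + 0 = 18.

18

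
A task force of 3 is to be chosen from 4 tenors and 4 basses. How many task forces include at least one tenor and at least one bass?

48

Unrestricted: C(8,3) = 56 ways to pick any 3 of the 8.
Subtract selections that omit an entire group: no tenors → C(4,3) = 4; no basses → C(4,3) = 4.
Both groups omitted at once is impossible, so 56 − 8 = 48.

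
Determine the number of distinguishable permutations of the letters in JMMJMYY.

210

The 7 letters of JMMJMYY have repeats: J appearing twice, M appearing 3 times, and Y appearing twice.
So there are 7! / (3!·2!·2!) = 210 distinguishable arrangements.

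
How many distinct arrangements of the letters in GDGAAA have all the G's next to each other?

Treat the 2 copies of G as a single block. The multiset to arrange is then {GG, A, A, A, D}, 5 items in all.
That gives (5)!/(3!) = 20 arrangements.

20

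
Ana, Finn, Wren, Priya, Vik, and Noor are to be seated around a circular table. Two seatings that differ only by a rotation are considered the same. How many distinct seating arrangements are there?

120

Fix one person's seat to break rotational symmetry; the remaining 5 people can be arranged in (5)! = 120 ways.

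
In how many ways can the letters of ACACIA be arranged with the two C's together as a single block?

Treat the 2 copies of C as a single block. The multiset to arrange is then {CC, A, A, A, I}, 5 items in all.
That gives (5)!/(3!) = 20 arrangements.

20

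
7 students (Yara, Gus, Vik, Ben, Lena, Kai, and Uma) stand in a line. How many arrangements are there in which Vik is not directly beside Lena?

3600

Of the 7! = 5040 arrangements, those with Vik and Lena adjacent number 2 × 6! = 1440 (treat the pair as a block with 2 internal orders).
So 5040 − 1440 = 3600 arrangements keep them apart.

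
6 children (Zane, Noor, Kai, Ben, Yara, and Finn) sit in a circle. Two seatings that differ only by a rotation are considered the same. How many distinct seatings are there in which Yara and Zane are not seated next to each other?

72

All circular seatings of 6 people number (5)! = 120.
Those with Yara next to Zane: fuse the pair into one unit and seat 5 units around a circle — 2·(4)! = 48.
Subtracting, 120 − 48 = 72.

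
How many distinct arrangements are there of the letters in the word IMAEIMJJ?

Letter multiplicities in IMAEIMJJ: A×1, E×1, I×2, J×2, M×2.
So there are 8! / (2!·2!·2!) = 5040 distinguishable arrangements.

5040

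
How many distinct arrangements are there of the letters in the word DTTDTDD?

DTTDTDD has 7 letters with D appearing 4 times and T appearing 3 times.
So there are 7! / (4!·3!) = 35 distinguishable arrangements.

35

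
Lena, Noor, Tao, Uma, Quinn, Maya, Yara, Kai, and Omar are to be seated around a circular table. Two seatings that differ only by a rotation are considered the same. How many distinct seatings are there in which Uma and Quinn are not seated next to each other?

30240

All circular seatings of 9 people number (8)! = 40320.
Seatings with Uma beside Quinn: treat them as a block with 2 internal orders, giving 2 × (7)! = 10080.
Subtracting, 40320 − 10080 = 30240.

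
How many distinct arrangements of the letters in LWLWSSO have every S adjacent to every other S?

180

Treat the 2 copies of S as a single block. The multiset to arrange is then {SS, L, L, O, W, W}, 6 items in all.
That gives (6)!/(2!·2!) = 180 arrangements.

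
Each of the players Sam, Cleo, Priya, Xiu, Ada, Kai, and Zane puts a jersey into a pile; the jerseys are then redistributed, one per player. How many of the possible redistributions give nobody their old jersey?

Let Aᵢ be the assignments in which player i gets their old jersey. We want the size of the complement of A₁∪…∪A_7.
By inclusion–exclusion this is Σ_{j=0}^{7} (−1)^j C(7,j)·(7−j)!.
Computing: 5040 − 5040 + 2520 − 840 + 210 − 42 + 7 − 1 = 1854.

1854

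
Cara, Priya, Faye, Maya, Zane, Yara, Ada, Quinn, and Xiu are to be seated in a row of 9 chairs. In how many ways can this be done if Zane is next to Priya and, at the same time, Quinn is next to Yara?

Treat {Zane,Priya} as one block (2 orders) and {Quinn,Yara} as another (2 orders).
That leaves 7 units to arrange: 2 × 2 × 7! = 4 × 5040 = 20160.

20160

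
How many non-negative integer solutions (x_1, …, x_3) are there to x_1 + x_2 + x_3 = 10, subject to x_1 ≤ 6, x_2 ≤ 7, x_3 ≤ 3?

Ignoring the caps, the number of non-negative solutions to x_1+…+x_3 = 10 is C(12,2) = 66.
Subtract solutions that violate a single cap (substitute x_i' = x_i − (cap_i+1)): x_1 ≥ 7 gives C(5,2) = 10; x_2 ≥ 8 gives C(4,2) = 6; x_3 ≥ 4 gives C(8,2) = 28. Together 44.
No two caps can be exceeded simultaneously, so the pair terms are all 0.
By inclusion–exclusion the count is 66 − 44 + 0 = 22.

22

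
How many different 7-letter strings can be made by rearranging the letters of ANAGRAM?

ANAGRAM has 7 letters with A appearing 3 times.
Dividing 7! = 5040 by 3! = 6 for the repeated letters gives 840.

840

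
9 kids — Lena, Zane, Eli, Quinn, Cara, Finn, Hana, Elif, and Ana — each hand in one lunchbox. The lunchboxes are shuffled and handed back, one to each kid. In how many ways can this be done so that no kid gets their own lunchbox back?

133496

Count assignments avoiding every fixed point. For any j of the 9 kids fixed to their own lunchbox, the other 9−j can be arranged in (9−j)! ways.
By inclusion–exclusion this is Σ_{j=0}^{9} (−1)^j C(9,j)·(9−j)!.
Computing: 362880 − 362880 + 181440 − 60480 + 15120 − 3024 + 504 − 72 + 9 − 1 = 133496.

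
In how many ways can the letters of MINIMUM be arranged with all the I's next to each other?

Treat the 2 copies of I as a single block. The multiset to arrange is then {II, M, M, M, N, U}, 6 items in all.
That gives (6)!/(3!) = 120 arrangements.

120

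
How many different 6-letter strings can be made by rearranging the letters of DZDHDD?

The 6 letters of DZDHDD have repeats: D appearing 4 times.
Dividing 6! = 720 by 4! = 24 for the repeated letters gives 30.

30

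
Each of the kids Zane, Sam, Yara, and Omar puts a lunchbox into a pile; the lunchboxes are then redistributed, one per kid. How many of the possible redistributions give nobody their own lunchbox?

9

This is the derangement count D_4: permutations of 4 items with no fixed point.
By inclusion–exclusion this is Σ_{j=0}^{4} (−1)^j C(4,j)·(4−j)!.
Computing: 24 − 24 + 12 − 4 + 1 = 9.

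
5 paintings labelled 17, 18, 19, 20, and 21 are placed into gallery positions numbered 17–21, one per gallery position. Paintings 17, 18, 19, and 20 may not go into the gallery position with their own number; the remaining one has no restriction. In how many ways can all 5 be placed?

53

Let Aᵢ (for 17 ≤ i ≤ 20) be the placements that put painting i in its forbidden gallery position. Any j of these fix j positions, leaving (5−j)! ways to fill the rest, and there are C(4,j) ways to pick which j.
By inclusion–exclusion, the number of valid placements is Σ_{j=0}^{4} (−1)^j C(4,j)·(5−j)!.
Computing: 120 − 96 + 36 − 8 + 1 = 53.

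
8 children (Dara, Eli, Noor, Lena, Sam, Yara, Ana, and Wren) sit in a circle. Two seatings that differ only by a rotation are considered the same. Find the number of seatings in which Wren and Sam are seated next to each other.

1440

Glue Wren and Sam into a block (2 internal orders). Seating 7 units around a circle gives (6)! arrangements.
So 2 × (6)! = 2 × 720 = 1440.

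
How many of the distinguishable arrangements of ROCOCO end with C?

With the last slot taken by C, it remains to arrange the other 5 letters (ROOCO).
Those 5 letters have O appearing 3 times, giving (5)!/(3!) = 20.

20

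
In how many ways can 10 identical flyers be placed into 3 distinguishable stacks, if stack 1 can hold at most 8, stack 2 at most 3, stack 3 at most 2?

9

Without the upper bounds there are C(12,2) = 66 ways to split 10 among 3 stacks.
Subtract solutions that violate a single cap (substitute x_i' = x_i − (cap_i+1)): x_1 ≥ 9 gives C(3,2) = 3; x_2 ≥ 4 gives C(8,2) = 28; x_3 ≥ 3 gives C(9,2) = 36. Together 67.
Add back pairs where two caps are both exceeded: 0 + 0 + 10 = 10.
By inclusion–exclusion the count is 66 − 67 + 10 = 9.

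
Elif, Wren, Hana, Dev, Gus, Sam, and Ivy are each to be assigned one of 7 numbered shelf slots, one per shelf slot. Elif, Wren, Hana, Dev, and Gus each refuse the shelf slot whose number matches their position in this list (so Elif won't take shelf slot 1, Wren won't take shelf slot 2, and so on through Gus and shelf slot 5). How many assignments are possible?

2428

Let Aᵢ (for 1 ≤ i ≤ 5) be the placements that put person i in their forbidden shelf slot. Any j of these fix j positions, leaving (7−j)! ways to fill the rest, and there are C(5,j) ways to pick which j.
By inclusion–exclusion, the number of valid placements is Σ_{j=0}^{5} (−1)^j C(5,j)·(7−j)!.
Computing: 5040 − 3600 + 1200 − 240 + 30 − 2 = 2428.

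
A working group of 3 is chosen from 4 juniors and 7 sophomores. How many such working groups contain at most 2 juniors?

161

Split by how many juniors are chosen (0 through 2).
Sum: C(4,0)·C(7,3) + C(4,1)·C(7,2) + C(4,2)·C(7,1) = 35 + 84 + 42 = 161.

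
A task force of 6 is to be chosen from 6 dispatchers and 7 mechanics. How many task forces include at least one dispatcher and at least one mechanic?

Unrestricted: C(13,6) = 1716 ways to pick any 6 of the 13.
Subtract selections that omit an entire group: no dispatchers → C(7,6) = 7; no mechanics → C(6,6) = 1.
Both groups omitted at once is impossible, so 1716 − 8 = 1708.

1708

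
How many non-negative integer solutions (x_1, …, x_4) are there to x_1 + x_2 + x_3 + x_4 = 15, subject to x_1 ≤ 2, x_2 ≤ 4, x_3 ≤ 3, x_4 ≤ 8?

Without the upper bounds there are C(18,3) = 816 ways to split 15 among 4 variables.
Subtract solutions that violate a single cap (substitute x_i' = x_i − (cap_i+1)): x_1 ≥ 3 gives C(15,3) = 455; x_2 ≥ 5 gives C(13,3) = 286; x_3 ≥ 4 gives C(14,3) = 364; x_4 ≥ 9 gives C(9,3) = 84. Together 1189.
Add back pairs where two caps are both exceeded: 120 + 165 + 20 + 84 + 4 + 10 = 403.
Subtract triples: 20 + 0 + 0 + 0 = 20.
By inclusion–exclusion the count is 816 − 1189 + 403 − 20 = 10.

10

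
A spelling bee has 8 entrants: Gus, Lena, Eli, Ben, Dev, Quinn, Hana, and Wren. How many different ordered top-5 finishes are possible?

This is an ordered selection of 5 from 8: P(8,5).
That gives 8 × 7 × 6 × 5 × 4 = 6720.

6720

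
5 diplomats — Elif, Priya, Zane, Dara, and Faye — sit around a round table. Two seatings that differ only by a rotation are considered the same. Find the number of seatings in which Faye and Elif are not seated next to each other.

Without the restriction there are (4)! = 24 seatings.
Those with Faye next to Elif: fuse the pair into one unit and seat 4 units around a circle — 2·(3)! = 12.
Subtracting, 24 − 12 = 12.

12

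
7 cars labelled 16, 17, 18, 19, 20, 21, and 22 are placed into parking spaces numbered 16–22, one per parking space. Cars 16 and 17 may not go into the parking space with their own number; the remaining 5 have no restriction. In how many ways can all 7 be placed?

3720

Let Aᵢ (for i ∈ {16, 17}) be the placements that put car i in its forbidden parking space. Any j of these fix j positions, leaving (7−j)! ways to fill the rest, and there are C(2,j) ways to pick which j.
By inclusion–exclusion, the number of valid placements is Σ_{j=0}^{2} (−1)^j C(2,j)·(7−j)!.
Computing: 5040 − 1440 + 120 = 3720.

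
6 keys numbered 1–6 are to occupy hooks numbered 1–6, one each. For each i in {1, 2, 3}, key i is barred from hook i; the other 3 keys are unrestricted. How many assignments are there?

426

Let Aᵢ (for i ∈ {1, 2, 3}) be the placements that put key i in its forbidden hook. Any j of these fix j positions, leaving (6−j)! ways to fill the rest, and there are C(3,j) ways to pick which j.
By inclusion–exclusion, the number of valid placements is Σ_{j=0}^{3} (−1)^j C(3,j)·(6−j)!.
Computing: 720 − 360 + 72 − 6 = 426.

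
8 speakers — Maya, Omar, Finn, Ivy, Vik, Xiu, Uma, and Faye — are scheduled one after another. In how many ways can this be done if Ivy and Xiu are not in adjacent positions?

30240

Of the 8! = 40320 arrangements, those with Ivy and Xiu adjacent number 2 × 7! = 10080 (treat the pair as a block with 2 internal orders).
Complementary counting: 40320 − 10080 = 30240.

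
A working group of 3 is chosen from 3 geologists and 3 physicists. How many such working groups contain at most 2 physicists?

19

Split by how many physicists are chosen (0 through 2).
Sum: C(3,0)·C(3,3) + C(3,1)·C(3,2) + C(3,2)·C(3,1) = 1 + 9 + 9 = 19.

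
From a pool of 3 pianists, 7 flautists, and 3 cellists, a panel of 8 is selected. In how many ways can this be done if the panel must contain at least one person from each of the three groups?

1197

With no constraint there are C(13,8) = 1287 possible selections.
Selections missing a whole group: no pianists → C(10,8) = 45; no flautists → C(6,8) = 0; no cellists → C(10,8) = 45.
Add back selections omitting two groups (i.e. drawn from a single group): C(3,8) + C(7,8) + C(3,8) = 0.
By inclusion–exclusion: 1287 − 90 + 0 = 1197.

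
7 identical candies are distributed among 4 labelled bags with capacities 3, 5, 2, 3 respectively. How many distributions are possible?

By stars and bars, unrestricted non-negative solutions to x_1+…+x_4 = 7 number C(7+3,3) = 120.
Subtract solutions that violate a single cap (substitute x_i' = x_i − (cap_i+1)): x_1 ≥ 4 gives C(6,3) = 20; x_2 ≥ 6 gives C(4,3) = 4; x_3 ≥ 3 gives C(7,3) = 35; x_4 ≥ 4 gives C(6,3) = 20. Together 79.
Add back pairs where two caps are both exceeded: 0 + 1 + 0 + 0 + 0 + 1 = 2.
By inclusion–exclusion the count is 120 − 79 + 2 = 43.

43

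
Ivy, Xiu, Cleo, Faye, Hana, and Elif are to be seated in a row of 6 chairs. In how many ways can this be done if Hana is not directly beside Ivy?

There are 6! = 720 arrangements in all. If Hana and Ivy are adjacent, merging them into one block gives 2·(5)! = 240 arrangements.
Complementary counting: 720 − 240 = 480.

480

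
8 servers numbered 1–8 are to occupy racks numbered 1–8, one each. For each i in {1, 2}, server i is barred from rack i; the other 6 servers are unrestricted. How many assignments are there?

Let Aᵢ (for i ∈ {1, 2}) be the placements that put server i in its forbidden rack. Any j of these fix j positions, leaving (8−j)! ways to fill the rest, and there are C(2,j) ways to pick which j.
By inclusion–exclusion, the number of valid placements is Σ_{j=0}^{2} (−1)^j C(2,j)·(8−j)!.
Computing: 40320 − 10080 + 720 = 30960.

30960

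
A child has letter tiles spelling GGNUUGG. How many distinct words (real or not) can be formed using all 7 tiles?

105

Letter multiplicities in GGNUUGG: G×4, N×1, U×2.
Dividing 7! = 5040 by 4!·2! = 48 for the repeated letters gives 105.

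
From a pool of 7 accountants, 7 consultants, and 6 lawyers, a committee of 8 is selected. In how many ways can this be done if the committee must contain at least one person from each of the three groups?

Total 8-person selections from all 20: C(20,8) = 125970.
Subtract selections that omit an entire group: no accountants → C(13,8) = 1287; no consultants → C(13,8) = 1287; no lawyers → C(14,8) = 3003.
Add back selections omitting two groups (i.e. drawn from a single group): C(7,8) + C(7,8) + C(6,8) = 0.
By inclusion–exclusion: 125970 − 5577 + 0 = 120393.

120393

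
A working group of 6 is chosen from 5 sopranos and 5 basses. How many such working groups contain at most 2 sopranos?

55

Split by how many sopranos are chosen (0 through 2).
Sum: C(5,0)·C(5,6) + C(5,1)·C(5,5) + C(5,2)·C(5,4) = 0 + 5 + 50 = 55.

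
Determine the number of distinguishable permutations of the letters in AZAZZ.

10

Letter multiplicities in AZAZZ: A×2, Z×3.
The number of distinct arrangements is 5!/(3!·2!) = 120/12 = 10.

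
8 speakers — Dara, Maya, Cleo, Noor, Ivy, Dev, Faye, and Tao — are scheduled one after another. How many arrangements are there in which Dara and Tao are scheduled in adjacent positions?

Treat {Dara, Tao} as a single unit. There are 7 units to order, and the pair itself can be ordered 2 ways.
So the count is 2·(7)! = 10080.

10080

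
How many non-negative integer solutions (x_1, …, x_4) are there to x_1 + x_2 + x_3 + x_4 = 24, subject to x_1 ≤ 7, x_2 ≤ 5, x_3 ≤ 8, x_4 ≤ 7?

By stars and bars, unrestricted non-negative solutions to x_1+…+x_4 = 24 number C(24+3,3) = 2925.
Subtract solutions that violate a single cap (substitute x_i' = x_i − (cap_i+1)): x_1 ≥ 8 gives C(19,3) = 969; x_2 ≥ 6 gives C(21,3) = 1330; x_3 ≥ 9 gives C(18,3) = 816; x_4 ≥ 8 gives C(19,3) = 969. Together 4084.
Add back pairs where two caps are both exceeded: 286 + 120 + 165 + 220 + 286 + 120 = 1197.
Subtract triples: 4 + 10 + 0 + 4 = 18.
By inclusion–exclusion the count is 2925 − 4084 + 1197 − 18 = 20.

20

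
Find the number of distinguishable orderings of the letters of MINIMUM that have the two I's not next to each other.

300

Total arrangements of MINIMUM: 7!/(3!·2!) = 420.
Arrangements with the I's together: treat II as one letter, giving (6)!/(3!) = 120.
Hence 420 − 120 = 300.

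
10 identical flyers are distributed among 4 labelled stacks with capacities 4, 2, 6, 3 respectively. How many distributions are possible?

41

Ignoring the caps, the number of non-negative solutions to x_1+…+x_4 = 10 is C(13,3) = 286.
Subtract solutions that violate a single cap (substitute x_i' = x_i − (cap_i+1)): x_1 ≥ 5 gives C(8,3) = 56; x_2 ≥ 3 gives C(10,3) = 120; x_3 ≥ 7 gives C(6,3) = 20; x_4 ≥ 4 gives C(9,3) = 84. Together 280.
Add back pairs where two caps are both exceeded: 10 + 0 + 4 + 1 + 20 + 0 = 35.
By inclusion–exclusion the count is 286 − 280 + 35 = 41.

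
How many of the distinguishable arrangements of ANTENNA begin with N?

180

Fix N in the first position and arrange the remaining 6 letters.
Those 6 letters have A appearing twice and N appearing twice, giving (6)!/(2!·2!) = 180.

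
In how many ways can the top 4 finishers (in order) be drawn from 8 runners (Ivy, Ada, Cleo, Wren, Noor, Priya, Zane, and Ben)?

1680

There are 8 choices for 1st place, 7 for 2nd, and so on down to 5 for position 4.
That gives 8 × 7 × 6 × 5 = 1680.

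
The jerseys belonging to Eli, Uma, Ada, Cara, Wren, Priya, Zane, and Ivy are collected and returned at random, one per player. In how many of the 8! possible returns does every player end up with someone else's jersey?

Count assignments avoiding every fixed point. For any j of the 8 players fixed to their old jersey, the other 8−j can be arranged in (8−j)! ways.
By inclusion–exclusion this is Σ_{j=0}^{8} (−1)^j C(8,j)·(8−j)!.
Computing: 40320 − 40320 + 20160 − 6720 + 1680 − 336 + 56 − 8 + 1 = 14833.

14833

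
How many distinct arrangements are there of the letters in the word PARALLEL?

PARALLEL has 8 letters with A appearing twice and L appearing 3 times.
So there are 8! / (3!·2!) = 3360 distinguishable arrangements.

3360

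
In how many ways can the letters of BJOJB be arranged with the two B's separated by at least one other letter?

There are 5!/(2!·2!) = 30 arrangements of BJOJB in total.
Arrangements with the B's together: treat BB as one letter, giving (4)!/(2!) = 12.
Hence 30 − 12 = 18.

18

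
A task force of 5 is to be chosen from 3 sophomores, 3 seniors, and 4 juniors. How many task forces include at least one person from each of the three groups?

Unrestricted: C(10,5) = 252 ways to pick any 5 of the 10.
Selections missing a whole group: no sophomores → C(7,5) = 21; no seniors → C(7,5) = 21; no juniors → C(6,5) = 6.
Add back selections omitting two groups (i.e. drawn from a single group): C(3,5) + C(3,5) + C(4,5) = 0.
By inclusion–exclusion: 252 − 48 + 0 = 204.

204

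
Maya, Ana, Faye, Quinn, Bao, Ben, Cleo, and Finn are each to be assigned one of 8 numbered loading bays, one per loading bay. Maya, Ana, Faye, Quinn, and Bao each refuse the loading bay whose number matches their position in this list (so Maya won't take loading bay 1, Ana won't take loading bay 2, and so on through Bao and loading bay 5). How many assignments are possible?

Let Aᵢ (for 1 ≤ i ≤ 5) be the placements that put person i in their forbidden loading bay. Any j of these fix j positions, leaving (8−j)! ways to fill the rest, and there are C(5,j) ways to pick which j.
By inclusion–exclusion, the number of valid placements is Σ_{j=0}^{5} (−1)^j C(5,j)·(8−j)!.
Computing: 40320 − 25200 + 7200 − 1200 + 120 − 6 = 21234.

21234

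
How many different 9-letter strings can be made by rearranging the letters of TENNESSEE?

The 9 letters of TENNESSEE have repeats: E appearing 4 times, N appearing twice, and S appearing twice.
So there are 9! / (4!·2!·2!) = 3780 distinguishable arrangements.

3780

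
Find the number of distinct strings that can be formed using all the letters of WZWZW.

10

Letter multiplicities in WZWZW: W×3, Z×2.
The number of distinct arrangements is 5!/(3!·2!) = 120/12 = 10.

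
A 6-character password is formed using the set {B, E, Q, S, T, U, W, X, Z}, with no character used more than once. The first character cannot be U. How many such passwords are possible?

The first character has 9−1 = 8 choices (anything except U).
The remaining 5 characters are filled from the other 8 symbols without repetition: 8 × 7 × 6 × 5 × 4 = 6720.
Total: 8 × 6720 = 53760.

53760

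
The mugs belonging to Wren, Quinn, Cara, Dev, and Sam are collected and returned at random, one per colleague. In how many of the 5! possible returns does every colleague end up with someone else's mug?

This is the derangement count D_5: permutations of 5 items with no fixed point.
By inclusion–exclusion this is Σ_{j=0}^{5} (−1)^j C(5,j)·(5−j)!.
Computing: 120 − 120 + 60 − 20 + 5 − 1 = 44.

44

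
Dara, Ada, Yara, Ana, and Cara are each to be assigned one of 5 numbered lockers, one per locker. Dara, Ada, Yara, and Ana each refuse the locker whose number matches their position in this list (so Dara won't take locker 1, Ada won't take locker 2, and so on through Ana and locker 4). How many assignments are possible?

53

Let Aᵢ (for 1 ≤ i ≤ 4) be the placements that put person i in their forbidden locker. Any j of these fix j positions, leaving (5−j)! ways to fill the rest, and there are C(4,j) ways to pick which j.
By inclusion–exclusion, the number of valid placements is Σ_{j=0}^{4} (−1)^j C(4,j)·(5−j)!.
Computing: 120 − 96 + 36 − 8 + 1 = 53.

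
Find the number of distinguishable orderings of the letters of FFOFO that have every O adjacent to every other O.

Treat the 2 copies of O as a single block. The multiset to arrange is then {OO, F, F, F}, 4 items in all.
That gives (4)!/(3!) = 4 arrangements.

4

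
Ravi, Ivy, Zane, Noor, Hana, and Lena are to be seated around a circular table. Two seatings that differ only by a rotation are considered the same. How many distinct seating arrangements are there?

120

Fix one person's seat to break rotational symmetry; the remaining 5 people can be arranged in (5)! = 120 ways.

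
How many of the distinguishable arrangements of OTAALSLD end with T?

1260

With the last slot taken by T, it remains to arrange the other 7 letters (OAALSLD).
Those 7 letters have A appearing twice and L appearing twice, giving (7)!/(2!·2!) = 1260.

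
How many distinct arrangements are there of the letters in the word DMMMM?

5

DMMMM has 5 letters with M appearing 4 times.
The number of distinct arrangements is 5!/(4!) = 120/24 = 5.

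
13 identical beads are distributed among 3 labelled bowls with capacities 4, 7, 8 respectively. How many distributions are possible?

25

By stars and bars, unrestricted non-negative solutions to x_1+…+x_3 = 13 number C(13+2,2) = 105.
Subtract solutions that violate a single cap (substitute x_i' = x_i − (cap_i+1)): x_1 ≥ 5 gives C(10,2) = 45; x_2 ≥ 8 gives C(7,2) = 21; x_3 ≥ 9 gives C(6,2) = 15. Together 81.
Add back pairs where two caps are both exceeded: 1 + 0 + 0 = 1.
By inclusion–exclusion the count is 105 − 81 + 1 = 25.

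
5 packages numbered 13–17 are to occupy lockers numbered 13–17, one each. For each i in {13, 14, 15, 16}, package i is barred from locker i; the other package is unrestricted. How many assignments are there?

Let Aᵢ (for 13 ≤ i ≤ 16) be the placements that put package i in its forbidden locker. Any j of these fix j positions, leaving (5−j)! ways to fill the rest, and there are C(4,j) ways to pick which j.
By inclusion–exclusion, the number of valid placements is Σ_{j=0}^{4} (−1)^j C(4,j)·(5−j)!.
Computing: 120 − 96 + 36 − 8 + 1 = 53.

53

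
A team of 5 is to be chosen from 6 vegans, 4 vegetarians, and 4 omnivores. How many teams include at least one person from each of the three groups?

1448

Total 5-person selections from all 14: C(14,5) = 2002.
Selections missing a whole group: no vegans → C(8,5) = 56; no vegetarians → C(10,5) = 252; no omnivores → C(10,5) = 252.
Add back selections omitting two groups (i.e. drawn from a single group): C(6,5) + C(4,5) + C(4,5) = 6.
By inclusion–exclusion: 2002 − 560 + 6 = 1448.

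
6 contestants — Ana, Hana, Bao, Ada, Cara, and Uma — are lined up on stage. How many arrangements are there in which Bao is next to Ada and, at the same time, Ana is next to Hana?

96

Treat {Bao,Ada} as one block (2 orders) and {Ana,Hana} as another (2 orders).
That leaves 4 units to arrange: 2 × 2 × 4! = 4 × 24 = 96.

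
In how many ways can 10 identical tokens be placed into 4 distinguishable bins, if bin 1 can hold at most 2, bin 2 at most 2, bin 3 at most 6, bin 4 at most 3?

By stars and bars, unrestricted non-negative solutions to x_1+…+x_4 = 10 number C(10+3,3) = 286.
Subtract solutions that violate a single cap (substitute x_i' = x_i − (cap_i+1)): x_1 ≥ 3 gives C(10,3) = 120; x_2 ≥ 3 gives C(10,3) = 120; x_3 ≥ 7 gives C(6,3) = 20; x_4 ≥ 4 gives C(9,3) = 84. Together 344.
Add back pairs where two caps are both exceeded: 35 + 1 + 20 + 1 + 20 + 0 = 77.
Subtract triples: 0 + 1 + 0 + 0 = 1.
By inclusion–exclusion the count is 286 − 344 + 77 − 1 = 18.

18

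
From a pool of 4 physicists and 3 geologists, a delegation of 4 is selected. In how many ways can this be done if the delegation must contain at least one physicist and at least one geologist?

Total 4-person selections from all 7: C(7,4) = 35.
Selections missing a whole group: no physicists → C(3,4) = 0; no geologists → C(4,4) = 1.
Both groups omitted at once is impossible, so 35 − 1 = 34.

34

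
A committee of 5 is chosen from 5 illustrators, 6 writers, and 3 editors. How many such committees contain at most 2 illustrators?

1596

Split by how many illustrators are chosen (0 through 2).
Sum: C(5,0)·C(9,5) + C(5,1)·C(9,4) + C(5,2)·C(9,3) = 126 + 630 + 840 = 1596.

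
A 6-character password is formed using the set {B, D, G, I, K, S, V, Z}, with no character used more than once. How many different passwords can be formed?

20160

Choose and order 6 of the 8 symbols: the first character has 8 options, the next 7, and so on down to 3.
8 × 7 × 6 × 5 × 4 × 3 = 20160.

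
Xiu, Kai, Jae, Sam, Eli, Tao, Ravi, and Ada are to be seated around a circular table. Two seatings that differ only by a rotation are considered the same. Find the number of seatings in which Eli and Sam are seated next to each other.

Treat {Eli, Sam} as one unit (2 internal orders) and seat the resulting 7 units around the table: (6)! circular arrangements.
So 2 × (6)! = 2 × 720 = 1440.

1440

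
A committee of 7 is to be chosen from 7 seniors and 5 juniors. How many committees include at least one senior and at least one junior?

With no constraint there are C(12,7) = 792 possible selections.
Subtract selections that omit an entire group: no seniors → C(5,7) = 0; no juniors → C(7,7) = 1.
Both groups omitted at once is impossible, so 792 − 1 = 791.

791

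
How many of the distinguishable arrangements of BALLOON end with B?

180

With the last slot taken by B, it remains to arrange the other 6 letters (ALLOON).
Those 6 letters have L appearing twice and O appearing twice, giving (6)!/(2!·2!) = 180.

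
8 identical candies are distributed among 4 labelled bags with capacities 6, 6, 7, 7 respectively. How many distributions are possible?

By stars and bars, unrestricted non-negative solutions to x_1+…+x_4 = 8 number C(8+3,3) = 165.
Subtract solutions that violate a single cap (substitute x_i' = x_i − (cap_i+1)): x_1 ≥ 7 gives C(4,3) = 4; x_2 ≥ 7 gives C(4,3) = 4; x_3 ≥ 8 gives C(3,3) = 1; x_4 ≥ 8 gives C(3,3) = 1. Together 10.
No two caps can be exceeded simultaneously, so the pair terms are all 0.
By inclusion–exclusion the count is 165 − 10 + 0 = 155.

155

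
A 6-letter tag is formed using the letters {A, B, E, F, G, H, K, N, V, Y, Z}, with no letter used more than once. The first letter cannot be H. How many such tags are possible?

302400

The first letter has 11−1 = 10 choices (anything except H).
The remaining 5 letters are filled from the other 10 symbols without repetition: 10 × 9 × 8 × 7 × 6 = 30240.
Total: 10 × 30240 = 302400.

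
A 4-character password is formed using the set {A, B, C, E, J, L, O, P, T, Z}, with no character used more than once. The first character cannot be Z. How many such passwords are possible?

The first character has 10−1 = 9 choices (anything except Z).
The remaining 3 characters are filled from the other 9 symbols without repetition: 9 × 8 × 7 = 504.
Total: 9 × 504 = 4536.

4536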